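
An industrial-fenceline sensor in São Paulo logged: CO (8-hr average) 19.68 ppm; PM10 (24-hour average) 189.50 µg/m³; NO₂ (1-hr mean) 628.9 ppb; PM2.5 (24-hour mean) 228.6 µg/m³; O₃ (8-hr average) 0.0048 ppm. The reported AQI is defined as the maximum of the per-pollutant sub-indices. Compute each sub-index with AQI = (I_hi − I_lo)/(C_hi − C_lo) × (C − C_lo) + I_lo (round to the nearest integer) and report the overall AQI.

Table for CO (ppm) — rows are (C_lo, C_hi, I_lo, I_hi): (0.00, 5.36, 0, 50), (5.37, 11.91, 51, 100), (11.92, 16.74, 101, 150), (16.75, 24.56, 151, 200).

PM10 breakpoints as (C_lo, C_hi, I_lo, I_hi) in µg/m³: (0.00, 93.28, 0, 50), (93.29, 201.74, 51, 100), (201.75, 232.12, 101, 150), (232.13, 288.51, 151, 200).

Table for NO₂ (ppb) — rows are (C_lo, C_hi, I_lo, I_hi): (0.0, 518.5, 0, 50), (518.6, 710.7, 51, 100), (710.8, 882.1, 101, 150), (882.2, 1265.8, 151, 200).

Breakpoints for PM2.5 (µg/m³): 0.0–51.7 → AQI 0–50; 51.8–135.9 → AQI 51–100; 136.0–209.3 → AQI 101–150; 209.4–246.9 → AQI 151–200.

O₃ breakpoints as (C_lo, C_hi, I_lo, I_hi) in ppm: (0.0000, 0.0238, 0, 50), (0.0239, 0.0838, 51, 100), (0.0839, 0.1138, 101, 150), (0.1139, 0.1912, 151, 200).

CO: 19.68 lies in 16.75–24.56, so I_lo=151, I_hi=200, C_lo=16.75, C_hi=24.56.
(200−151)/(24.56−16.75) × (19.68−16.75) + 151 = 49/7.81 × 2.93 + 151 ≈ 169.38 → 169.
PM10 189.50: bracket 93.29–201.74 → index 51–100; slope 49/108.45, offset 96.21.
AQI = 51 + 49/108.45·96.21 ≈ 94.47 ⇒ 94.
NO₂: 628.9 ∈ [518.6, 710.7] ↔ index [51, 100].
51 + (628.9−518.6)·(100−51)/(710.7−518.6) = 51 + 110.3·49/192.1 ≈ 79.13, so AQI = 79.
PM2.5: 228.6 lies in 209.4–246.9, so I_lo=151, I_hi=200, C_lo=209.4, C_hi=246.9.
(200−151)/(246.9−209.4) × (228.6−209.4) + 151 = 49/37.5 × 19.2 + 151 ≈ 176.09 → 176.
O₃ 0.0048: bracket 0.0000–0.0238 → index 0–50; slope 50/0.0238, offset 0.0048.
AQI = 0 + 50/0.0238·0.0048 ≈ 10.08 ⇒ 10.
Sub-indices: CO→169, PM10→94, NO₂→79, PM2.5→176, O₃→10. Overall AQI = max = 176; dominant pollutant is PM2.5.
AQI 176: Unhealthy.

176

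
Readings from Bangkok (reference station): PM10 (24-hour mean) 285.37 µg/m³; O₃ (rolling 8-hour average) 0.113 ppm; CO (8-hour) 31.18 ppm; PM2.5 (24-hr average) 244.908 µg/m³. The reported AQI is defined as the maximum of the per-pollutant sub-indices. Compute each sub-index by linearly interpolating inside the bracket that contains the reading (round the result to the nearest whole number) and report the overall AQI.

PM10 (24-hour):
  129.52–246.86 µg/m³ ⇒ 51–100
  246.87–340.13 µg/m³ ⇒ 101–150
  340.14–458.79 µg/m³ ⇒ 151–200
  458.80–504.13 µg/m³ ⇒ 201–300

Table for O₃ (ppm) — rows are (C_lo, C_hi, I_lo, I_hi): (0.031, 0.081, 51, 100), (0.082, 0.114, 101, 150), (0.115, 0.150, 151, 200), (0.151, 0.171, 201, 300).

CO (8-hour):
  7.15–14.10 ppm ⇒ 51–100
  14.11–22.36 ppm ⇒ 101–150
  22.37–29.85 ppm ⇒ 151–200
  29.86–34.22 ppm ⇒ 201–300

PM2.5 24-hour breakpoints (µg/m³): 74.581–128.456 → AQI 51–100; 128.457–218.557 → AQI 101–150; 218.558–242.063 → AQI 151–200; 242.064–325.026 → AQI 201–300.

231

PM10: row 246.87–340.13 (AQI 101–150). (150−101)·(285.37−246.87)/(340.13−246.87) + 101 = 49·38.50/93.26 + 101 ≈ 121.23 → 121.
O₃: 0.113 lies in 0.082–0.114, so I_lo=101, I_hi=150, C_lo=0.082, C_hi=0.114.
(150−101)/(0.114−0.082) × (0.113−0.082) + 101 = 49/0.032 × 0.031 + 101 ≈ 148.47 → 148.
CO: 31.18 lies in 29.86–34.22, so I_lo=201, I_hi=300, C_lo=29.86, C_hi=34.22.
(300−201)/(34.22−29.86) × (31.18−29.86) + 201 = 99/4.36 × 1.32 + 201 ≈ 230.97 → 231.
PM2.5: 244.908 ∈ [242.064, 325.026] ↔ index [201, 300].
201 + (244.908−242.064)·(300−201)/(325.026−242.064) = 201 + 2.844·99/82.962 ≈ 204.39, so AQI = 204.
Sub-indices: PM10→121, O₃→148, CO→231, PM2.5→204. Overall AQI = max = 231; dominant pollutant is CO.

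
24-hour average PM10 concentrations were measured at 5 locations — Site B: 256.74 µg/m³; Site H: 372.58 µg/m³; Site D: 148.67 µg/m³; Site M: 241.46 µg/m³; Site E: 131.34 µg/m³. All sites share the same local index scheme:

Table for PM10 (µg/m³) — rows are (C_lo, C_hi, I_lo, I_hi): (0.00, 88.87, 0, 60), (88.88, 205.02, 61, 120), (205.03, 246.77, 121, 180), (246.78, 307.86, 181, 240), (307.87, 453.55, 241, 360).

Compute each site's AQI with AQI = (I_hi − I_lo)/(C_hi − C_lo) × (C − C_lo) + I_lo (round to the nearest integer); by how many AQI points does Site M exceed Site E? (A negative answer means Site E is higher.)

89

Site B: 256.74 lies in 246.78–307.86, so I_lo=181, I_hi=240, C_lo=246.78, C_hi=307.86.
(240−181)/(307.86−246.78) × (256.74−246.78) + 181 = 59/61.08 × 9.96 + 181 ≈ 190.62 → 191.
Site H: 372.58 ∈ [307.87, 453.55] ↔ index [241, 360].
241 + (372.58−307.87)·(360−241)/(453.55−307.87) = 241 + 64.71·119/145.68 ≈ 293.86, so AQI = 294.
Site D: 148.67 ∈ [88.88, 205.02] ↔ index [61, 120].
61 + (148.67−88.88)·(120−61)/(205.02−88.88) = 61 + 59.79·59/116.14 ≈ 91.37, so AQI = 91.
Site M 241.46: bracket 205.03–246.77 → index 121–180; slope 59/41.74, offset 36.43.
AQI = 121 + 59/41.74·36.43 ≈ 172.49 ⇒ 172.
Site E 131.34: bracket 88.88–205.02 → index 61–120; slope 59/116.14, offset 42.46.
AQI = 61 + 59/116.14·42.46 ≈ 82.57 ⇒ 83.
AQIs: Site B=191, Site H=294, Site D=91, Site M=172, Site E=83. Site M (172) − Site E (83) = 89.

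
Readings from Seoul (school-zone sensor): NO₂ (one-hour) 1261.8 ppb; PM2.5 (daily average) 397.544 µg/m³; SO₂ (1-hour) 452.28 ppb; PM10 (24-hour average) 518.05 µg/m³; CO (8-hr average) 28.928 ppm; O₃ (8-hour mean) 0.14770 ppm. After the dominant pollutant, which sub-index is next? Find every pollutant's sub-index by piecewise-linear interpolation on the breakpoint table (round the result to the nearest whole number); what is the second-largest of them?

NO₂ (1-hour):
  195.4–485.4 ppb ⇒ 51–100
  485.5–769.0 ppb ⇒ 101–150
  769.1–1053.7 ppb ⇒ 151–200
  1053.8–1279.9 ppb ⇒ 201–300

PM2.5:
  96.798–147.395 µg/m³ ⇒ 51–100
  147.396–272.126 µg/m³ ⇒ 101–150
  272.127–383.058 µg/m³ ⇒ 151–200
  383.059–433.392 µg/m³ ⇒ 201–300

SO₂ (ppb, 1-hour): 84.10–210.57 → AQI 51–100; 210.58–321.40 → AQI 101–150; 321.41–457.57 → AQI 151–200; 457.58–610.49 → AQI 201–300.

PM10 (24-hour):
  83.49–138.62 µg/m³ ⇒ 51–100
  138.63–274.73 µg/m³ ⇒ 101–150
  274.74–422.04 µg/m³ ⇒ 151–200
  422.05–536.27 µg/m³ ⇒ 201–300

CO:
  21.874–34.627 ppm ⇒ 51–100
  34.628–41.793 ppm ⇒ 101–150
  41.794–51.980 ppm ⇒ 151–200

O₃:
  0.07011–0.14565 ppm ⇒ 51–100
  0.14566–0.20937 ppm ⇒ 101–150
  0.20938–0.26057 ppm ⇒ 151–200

284

NO₂: 1261.8 ∈ [1053.8, 1279.9] ↔ index [201, 300].
201 + (1261.8−1053.8)·(300−201)/(1279.9−1053.8) = 201 + 208.0·99/226.1 ≈ 292.07, so AQI = 292.
PM2.5: 397.544 lies in 383.059–433.392, so I_lo=201, I_hi=300, C_lo=383.059, C_hi=433.392.
(300−201)/(433.392−383.059) × (397.544−383.059) + 201 = 99/50.333 × 14.485 + 201 ≈ 229.49 → 229.
SO₂: row 321.41–457.57 (AQI 151–200). (200−151)·(452.28−321.41)/(457.57−321.41) + 151 = 49·130.87/136.16 + 151 ≈ 198.10 → 198.
PM10: 518.05 ∈ [422.05, 536.27] ↔ index [201, 300].
201 + (518.05−422.05)·(300−201)/(536.27−422.05) = 201 + 96.00·99/114.22 ≈ 284.21, so AQI = 284.
CO: 28.928 lies in 21.874–34.627, so I_lo=51, I_hi=100, C_lo=21.874, C_hi=34.627.
(100−51)/(34.627−21.874) × (28.928−21.874) + 51 = 49/12.753 × 7.054 + 51 ≈ 78.10 → 78.
O₃: 0.14770 ∈ [0.14566, 0.20937] ↔ index [101, 150].
101 + (0.14770−0.14566)·(150−101)/(0.20937−0.14566) = 101 + 0.00204·49/0.06371 ≈ 102.57, so AQI = 103.
Sub-indices: NO₂→292, PM2.5→229, SO₂→198, PM10→284, CO→78, O₃→103. Ranked high→low: 292, 284, 229, 198, 103, 78. Second-highest sub-index = 284.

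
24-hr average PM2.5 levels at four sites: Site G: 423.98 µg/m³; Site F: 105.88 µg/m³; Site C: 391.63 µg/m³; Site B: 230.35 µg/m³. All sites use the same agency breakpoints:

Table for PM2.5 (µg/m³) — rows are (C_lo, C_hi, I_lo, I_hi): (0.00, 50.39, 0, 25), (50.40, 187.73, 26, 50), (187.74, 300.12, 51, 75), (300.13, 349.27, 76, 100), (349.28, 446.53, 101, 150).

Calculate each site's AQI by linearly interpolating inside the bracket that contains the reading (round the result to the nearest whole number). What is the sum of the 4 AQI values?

Site G 423.98: bracket 349.28–446.53 → index 101–150; slope 49/97.25, offset 74.70.
AQI = 101 + 49/97.25·74.70 ≈ 138.64 ⇒ 139.
Site F 105.88: bracket 50.40–187.73 → index 26–50; slope 24/137.33, offset 55.48.
AQI = 26 + 24/137.33·55.48 ≈ 35.70 ⇒ 36.
Site C: 391.63 lies in 349.28–446.53, so I_lo=101, I_hi=150, C_lo=349.28, C_hi=446.53.
(150−101)/(446.53−349.28) × (391.63−349.28) + 101 = 49/97.25 × 42.35 + 101 ≈ 122.34 → 122.
Site B 230.35: bracket 187.74–300.12 → index 51–75; slope 24/112.38, offset 42.61.
AQI = 51 + 24/112.38·42.61 ≈ 60.10 ⇒ 60.
AQIs: Site G=139, Site F=36, Site C=122, Site B=60. Sum = 139 + 36 + 122 + 60 = 357.

357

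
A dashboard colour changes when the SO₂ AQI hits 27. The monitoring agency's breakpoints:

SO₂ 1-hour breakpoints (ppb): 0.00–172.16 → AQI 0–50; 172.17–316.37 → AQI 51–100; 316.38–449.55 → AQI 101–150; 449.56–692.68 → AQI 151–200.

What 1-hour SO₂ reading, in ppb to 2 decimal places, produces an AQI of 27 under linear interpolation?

92.97

AQI 27 lies in the 0–50 band, which corresponds to 0.00–172.16 ppb.
C = 0.00 + (27−0)×(172.16−0.00)/(50−0) = 0.00 + 27×172.16/50 ≈ 92.9664 ppb → 92.97 ppb to 2 dp.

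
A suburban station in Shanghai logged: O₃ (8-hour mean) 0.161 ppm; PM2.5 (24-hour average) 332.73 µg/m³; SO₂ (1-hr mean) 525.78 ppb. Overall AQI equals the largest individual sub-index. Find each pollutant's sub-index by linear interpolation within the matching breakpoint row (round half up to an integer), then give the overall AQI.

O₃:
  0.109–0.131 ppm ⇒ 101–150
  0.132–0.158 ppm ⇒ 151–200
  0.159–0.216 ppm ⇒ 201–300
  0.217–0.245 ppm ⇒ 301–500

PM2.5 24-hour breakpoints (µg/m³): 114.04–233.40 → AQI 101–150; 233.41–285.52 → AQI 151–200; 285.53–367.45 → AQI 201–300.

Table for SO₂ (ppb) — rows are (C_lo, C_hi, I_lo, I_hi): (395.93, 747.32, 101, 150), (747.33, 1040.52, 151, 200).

258

O₃: 0.161 ∈ [0.159, 0.216] ↔ index [201, 300].
201 + (0.161−0.159)·(300−201)/(0.216−0.159) = 201 + 0.002·99/0.057 ≈ 204.47, so AQI = 204.
PM2.5: 332.73 ∈ [285.53, 367.45] ↔ index [201, 300].
201 + (332.73−285.53)·(300−201)/(367.45−285.53) = 201 + 47.20·99/81.92 ≈ 258.04, so AQI = 258.
SO₂: row 395.93–747.32 (AQI 101–150). (150−101)·(525.78−395.93)/(747.32−395.93) + 101 = 49·129.85/351.39 + 101 ≈ 119.11 → 119.
Sub-indices: O₃→204, PM2.5→258, SO₂→119. Overall AQI = max = 258; dominant pollutant is PM2.5.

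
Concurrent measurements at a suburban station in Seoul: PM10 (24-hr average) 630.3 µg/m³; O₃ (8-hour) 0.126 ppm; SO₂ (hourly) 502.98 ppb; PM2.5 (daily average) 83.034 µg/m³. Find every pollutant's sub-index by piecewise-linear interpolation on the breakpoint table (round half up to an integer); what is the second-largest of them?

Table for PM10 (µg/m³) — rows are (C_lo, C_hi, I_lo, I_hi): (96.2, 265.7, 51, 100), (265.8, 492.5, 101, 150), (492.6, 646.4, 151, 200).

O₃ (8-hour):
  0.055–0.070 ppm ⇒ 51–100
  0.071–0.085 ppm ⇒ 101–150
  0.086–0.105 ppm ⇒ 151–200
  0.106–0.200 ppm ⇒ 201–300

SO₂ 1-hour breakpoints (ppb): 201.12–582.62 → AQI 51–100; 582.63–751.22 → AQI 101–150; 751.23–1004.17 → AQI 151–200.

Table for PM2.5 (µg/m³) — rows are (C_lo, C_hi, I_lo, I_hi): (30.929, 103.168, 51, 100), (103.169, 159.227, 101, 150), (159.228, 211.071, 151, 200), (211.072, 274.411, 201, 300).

195

PM10: 630.3 ∈ [492.6, 646.4] ↔ index [151, 200].
151 + (630.3−492.6)·(200−151)/(646.4−492.6) = 151 + 137.7·49/153.8 ≈ 194.87, so AQI = 195.
O₃: 0.126 lies in 0.106–0.200, so I_lo=201, I_hi=300, C_lo=0.106, C_hi=0.200.
(300−201)/(0.200−0.106) × (0.126−0.106) + 201 = 99/0.094 × 0.020 + 201 ≈ 222.06 → 222.
SO₂: row 201.12–582.62 (AQI 51–100). (100−51)·(502.98−201.12)/(582.62−201.12) + 51 = 49·301.86/381.50 + 51 ≈ 89.77 → 90.
PM2.5: 83.034 lies in 30.929–103.168, so I_lo=51, I_hi=100, C_lo=30.929, C_hi=103.168.
(100−51)/(103.168−30.929) × (83.034−30.929) + 51 = 49/72.239 × 52.105 + 51 ≈ 86.34 → 86.
Sub-indices: PM10→195, O₃→222, SO₂→90, PM2.5→86. Ranked high→low: 222, 195, 90, 86. Second-highest sub-index = 195.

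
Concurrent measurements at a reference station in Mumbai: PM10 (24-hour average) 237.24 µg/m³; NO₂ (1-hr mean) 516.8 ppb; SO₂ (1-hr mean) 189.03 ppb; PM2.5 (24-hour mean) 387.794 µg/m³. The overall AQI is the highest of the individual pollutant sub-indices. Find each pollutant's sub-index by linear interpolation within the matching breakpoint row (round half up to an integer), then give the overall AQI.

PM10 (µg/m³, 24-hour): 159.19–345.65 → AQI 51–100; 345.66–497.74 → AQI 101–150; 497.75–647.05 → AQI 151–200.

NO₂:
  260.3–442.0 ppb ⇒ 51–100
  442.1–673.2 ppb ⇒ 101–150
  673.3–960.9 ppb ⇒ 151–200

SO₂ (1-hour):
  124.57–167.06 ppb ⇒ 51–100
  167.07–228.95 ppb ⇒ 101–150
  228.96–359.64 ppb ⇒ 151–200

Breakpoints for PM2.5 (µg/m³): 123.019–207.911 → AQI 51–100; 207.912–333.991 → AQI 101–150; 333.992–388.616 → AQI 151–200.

PM10: 237.24 ∈ [159.19, 345.65] ↔ index [51, 100].
51 + (237.24−159.19)·(100−51)/(345.65−159.19) = 51 + 78.05·49/186.46 ≈ 71.51, so AQI = 72.
NO₂: 516.8 ∈ [442.1, 673.2] ↔ index [101, 150].
101 + (516.8−442.1)·(150−101)/(673.2−442.1) = 101 + 74.7·49/231.1 ≈ 116.84, so AQI = 117.
SO₂: row 167.07–228.95 (AQI 101–150). (150−101)·(189.03−167.07)/(228.95−167.07) + 101 = 49·21.96/61.88 + 101 ≈ 118.39 → 118.
PM2.5: 387.794 ∈ [333.992, 388.616] ↔ index [151, 200].
151 + (387.794−333.992)·(200−151)/(388.616−333.992) = 151 + 53.802·49/54.624 ≈ 199.26, so AQI = 199.
Sub-indices: PM10→72, NO₂→117, SO₂→118, PM2.5→199. Overall AQI = max = 199; dominant pollutant is PM2.5.
AQI 199: Unhealthy.

199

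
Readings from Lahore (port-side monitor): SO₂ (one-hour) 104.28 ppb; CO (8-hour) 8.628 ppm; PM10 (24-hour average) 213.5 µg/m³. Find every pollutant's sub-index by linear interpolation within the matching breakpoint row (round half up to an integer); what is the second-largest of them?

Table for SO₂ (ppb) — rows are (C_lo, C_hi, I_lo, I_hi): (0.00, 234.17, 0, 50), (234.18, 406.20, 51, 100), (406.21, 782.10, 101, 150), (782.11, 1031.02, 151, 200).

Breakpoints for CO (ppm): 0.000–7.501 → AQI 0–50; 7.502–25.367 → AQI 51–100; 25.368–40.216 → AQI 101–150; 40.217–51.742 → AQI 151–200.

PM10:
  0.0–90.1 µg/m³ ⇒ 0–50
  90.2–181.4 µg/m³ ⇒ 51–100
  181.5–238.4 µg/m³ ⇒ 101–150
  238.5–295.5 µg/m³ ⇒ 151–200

54

SO₂ 104.28: bracket 0.00–234.17 → index 0–50; slope 50/234.17, offset 104.28.
AQI = 0 + 50/234.17·104.28 ≈ 22.27 ⇒ 22.
CO: 8.628 lies in 7.502–25.367, so I_lo=51, I_hi=100, C_lo=7.502, C_hi=25.367.
(100−51)/(25.367−7.502) × (8.628−7.502) + 51 = 49/17.865 × 1.126 + 51 ≈ 54.09 → 54.
PM10: 213.5 ∈ [181.5, 238.4] ↔ index [101, 150].
101 + (213.5−181.5)·(150−101)/(238.4−181.5) = 101 + 32.0·49/56.9 ≈ 128.56, so AQI = 129.
Sub-indices: SO₂→22, CO→54, PM10→129. Ranked high→low: 129, 54, 22. Second-highest sub-index = 54.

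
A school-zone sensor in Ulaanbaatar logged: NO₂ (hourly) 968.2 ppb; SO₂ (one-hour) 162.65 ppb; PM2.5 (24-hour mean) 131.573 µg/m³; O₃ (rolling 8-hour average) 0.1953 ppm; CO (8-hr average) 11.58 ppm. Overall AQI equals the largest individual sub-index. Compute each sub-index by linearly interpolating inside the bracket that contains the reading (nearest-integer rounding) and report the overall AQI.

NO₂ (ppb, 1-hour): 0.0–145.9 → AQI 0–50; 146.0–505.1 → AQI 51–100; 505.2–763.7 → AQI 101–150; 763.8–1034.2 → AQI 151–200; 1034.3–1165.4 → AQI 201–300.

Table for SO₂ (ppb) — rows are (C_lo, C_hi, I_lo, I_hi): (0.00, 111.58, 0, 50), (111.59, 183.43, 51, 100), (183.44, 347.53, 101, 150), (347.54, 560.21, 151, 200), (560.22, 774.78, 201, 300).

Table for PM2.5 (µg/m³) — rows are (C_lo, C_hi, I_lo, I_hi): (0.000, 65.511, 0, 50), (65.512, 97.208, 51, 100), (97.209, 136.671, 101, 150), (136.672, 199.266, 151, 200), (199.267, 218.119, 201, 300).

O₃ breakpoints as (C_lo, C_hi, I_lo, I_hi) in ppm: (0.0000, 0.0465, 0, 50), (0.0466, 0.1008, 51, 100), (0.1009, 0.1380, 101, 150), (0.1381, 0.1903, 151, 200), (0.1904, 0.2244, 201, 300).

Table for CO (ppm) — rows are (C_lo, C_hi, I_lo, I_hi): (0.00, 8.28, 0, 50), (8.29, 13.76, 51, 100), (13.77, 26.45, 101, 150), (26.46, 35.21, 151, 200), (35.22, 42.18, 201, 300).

NO₂: row 763.8–1034.2 (AQI 151–200). (200−151)·(968.2−763.8)/(1034.2−763.8) + 151 = 49·204.4/270.4 + 151 ≈ 188.04 → 188.
SO₂: row 111.59–183.43 (AQI 51–100). (100−51)·(162.65−111.59)/(183.43−111.59) + 51 = 49·51.06/71.84 + 51 ≈ 85.83 → 86.
PM2.5: 131.573 ∈ [97.209, 136.671] ↔ index [101, 150].
101 + (131.573−97.209)·(150−101)/(136.671−97.209) = 101 + 34.364·49/39.462 ≈ 143.67, so AQI = 144.
O₃: row 0.1904–0.2244 (AQI 201–300). (300−201)·(0.1953−0.1904)/(0.2244−0.1904) + 201 = 99·0.0049/0.0340 + 201 ≈ 215.27 → 215.
CO: 11.58 ∈ [8.29, 13.76] ↔ index [51, 100].
51 + (11.58−8.29)·(100−51)/(13.76−8.29) = 51 + 3.29·49/5.47 ≈ 80.47, so AQI = 80.
Sub-indices: NO₂→188, SO₂→86, PM2.5→144, O₃→215, CO→80. Overall AQI = max = 215; dominant pollutant is O₃.

215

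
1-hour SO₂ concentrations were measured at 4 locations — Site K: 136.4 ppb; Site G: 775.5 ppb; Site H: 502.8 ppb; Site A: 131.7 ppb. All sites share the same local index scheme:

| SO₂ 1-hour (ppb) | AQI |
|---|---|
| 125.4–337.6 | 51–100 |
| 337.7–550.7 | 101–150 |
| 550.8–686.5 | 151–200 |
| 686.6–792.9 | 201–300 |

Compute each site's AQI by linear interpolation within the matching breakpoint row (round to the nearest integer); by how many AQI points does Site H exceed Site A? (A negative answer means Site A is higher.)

87

Site K: 136.4 lies in 125.4–337.6, so I_lo=51, I_hi=100, C_lo=125.4, C_hi=337.6.
(100−51)/(337.6−125.4) × (136.4−125.4) + 51 = 49/212.2 × 11.0 + 51 ≈ 53.54 → 54.
Site G 775.5: bracket 686.6–792.9 → index 201–300; slope 99/106.3, offset 88.9.
AQI = 201 + 99/106.3·88.9 ≈ 283.79 ⇒ 284.
Site H: row 337.7–550.7 (AQI 101–150). (150−101)·(502.8−337.7)/(550.7−337.7) + 101 = 49·165.1/213.0 + 101 ≈ 138.98 → 139.
Site A 131.7: bracket 125.4–337.6 → index 51–100; slope 49/212.2, offset 6.3.
AQI = 51 + 49/212.2·6.3 ≈ 52.45 ⇒ 52.
AQIs: Site K=54, Site G=284, Site H=139, Site A=52. Site H (139) − Site A (52) = 87.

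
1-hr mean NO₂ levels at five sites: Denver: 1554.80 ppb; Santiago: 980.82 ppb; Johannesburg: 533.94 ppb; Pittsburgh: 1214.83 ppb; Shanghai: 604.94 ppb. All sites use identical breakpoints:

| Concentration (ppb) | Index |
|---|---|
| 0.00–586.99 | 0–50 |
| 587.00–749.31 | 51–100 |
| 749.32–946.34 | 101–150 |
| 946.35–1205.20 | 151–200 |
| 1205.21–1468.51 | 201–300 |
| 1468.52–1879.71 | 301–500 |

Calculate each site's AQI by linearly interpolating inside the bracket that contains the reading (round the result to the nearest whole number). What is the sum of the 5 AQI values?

807

Denver 1554.80: bracket 1468.52–1879.71 → index 301–500; slope 199/411.19, offset 86.28.
AQI = 301 + 199/411.19·86.28 ≈ 342.76 ⇒ 343.
Santiago 980.82: bracket 946.35–1205.20 → index 151–200; slope 49/258.85, offset 34.47.
AQI = 151 + 49/258.85·34.47 ≈ 157.53 ⇒ 158.
Johannesburg: 533.94 lies in 0.00–586.99, so I_lo=0, I_hi=50, C_lo=0.00, C_hi=586.99.
(50−0)/(586.99−0.00) × (533.94−0.00) + 0 = 50/586.99 × 533.94 + 0 ≈ 45.48 → 45.
Pittsburgh: row 1205.21–1468.51 (AQI 201–300). (300−201)·(1214.83−1205.21)/(1468.51−1205.21) + 201 = 99·9.62/263.30 + 201 ≈ 204.62 → 205.
Shanghai: 604.94 lies in 587.00–749.31, so I_lo=51, I_hi=100, C_lo=587.00, C_hi=749.31.
(100−51)/(749.31−587.00) × (604.94−587.00) + 51 = 49/162.31 × 17.94 + 51 ≈ 56.42 → 56.
AQIs: Denver=343, Santiago=158, Johannesburg=45, Pittsburgh=205, Shanghai=56. Sum = 343 + 158 + 45 + 205 + 56 = 807.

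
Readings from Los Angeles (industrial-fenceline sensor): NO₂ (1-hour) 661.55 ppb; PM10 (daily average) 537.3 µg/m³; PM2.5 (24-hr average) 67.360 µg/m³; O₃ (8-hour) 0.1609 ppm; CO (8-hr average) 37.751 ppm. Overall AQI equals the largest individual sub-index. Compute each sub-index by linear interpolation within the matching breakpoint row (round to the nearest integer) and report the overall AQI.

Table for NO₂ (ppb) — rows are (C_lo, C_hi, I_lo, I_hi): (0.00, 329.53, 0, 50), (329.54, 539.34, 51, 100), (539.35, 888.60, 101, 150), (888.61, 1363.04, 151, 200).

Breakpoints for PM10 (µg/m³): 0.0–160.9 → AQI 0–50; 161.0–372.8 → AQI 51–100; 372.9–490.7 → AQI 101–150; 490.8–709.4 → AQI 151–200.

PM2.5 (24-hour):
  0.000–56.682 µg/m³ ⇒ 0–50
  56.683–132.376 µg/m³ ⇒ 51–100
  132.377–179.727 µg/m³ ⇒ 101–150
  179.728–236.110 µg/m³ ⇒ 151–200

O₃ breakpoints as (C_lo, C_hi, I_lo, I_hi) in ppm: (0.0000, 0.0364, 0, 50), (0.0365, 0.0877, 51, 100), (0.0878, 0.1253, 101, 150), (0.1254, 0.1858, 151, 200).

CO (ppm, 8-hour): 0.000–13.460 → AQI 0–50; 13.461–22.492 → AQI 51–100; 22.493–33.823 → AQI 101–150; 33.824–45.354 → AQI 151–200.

NO₂: 661.55 lies in 539.35–888.60, so I_lo=101, I_hi=150, C_lo=539.35, C_hi=888.60.
(150−101)/(888.60−539.35) × (661.55−539.35) + 101 = 49/349.25 × 122.20 + 101 ≈ 118.14 → 118.
PM10: row 490.8–709.4 (AQI 151–200). (200−151)·(537.3−490.8)/(709.4−490.8) + 151 = 49·46.5/218.6 + 151 ≈ 161.42 → 161.
PM2.5: 67.360 lies in 56.683–132.376, so I_lo=51, I_hi=100, C_lo=56.683, C_hi=132.376.
(100−51)/(132.376−56.683) × (67.360−56.683) + 51 = 49/75.693 × 10.677 + 51 ≈ 57.91 → 58.
O₃: 0.1609 ∈ [0.1254, 0.1858] ↔ index [151, 200].
151 + (0.1609−0.1254)·(200−151)/(0.1858−0.1254) = 151 + 0.0355·49/0.0604 ≈ 179.80, so AQI = 180.
CO: 37.751 lies in 33.824–45.354, so I_lo=151, I_hi=200, C_lo=33.824, C_hi=45.354.
(200−151)/(45.354−33.824) × (37.751−33.824) + 151 = 49/11.530 × 3.927 + 151 ≈ 167.69 → 168.
Sub-indices: NO₂→118, PM10→161, PM2.5→58, O₃→180, CO→168. Overall AQI = max = 180; dominant pollutant is O₃.

180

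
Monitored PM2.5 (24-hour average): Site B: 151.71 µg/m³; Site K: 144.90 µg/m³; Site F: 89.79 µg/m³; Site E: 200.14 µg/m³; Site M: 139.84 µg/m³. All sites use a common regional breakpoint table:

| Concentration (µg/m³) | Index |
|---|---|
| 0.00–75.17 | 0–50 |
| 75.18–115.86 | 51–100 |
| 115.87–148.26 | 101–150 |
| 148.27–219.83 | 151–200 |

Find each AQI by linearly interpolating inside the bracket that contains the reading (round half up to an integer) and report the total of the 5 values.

Site B: 151.71 lies in 148.27–219.83, so I_lo=151, I_hi=200, C_lo=148.27, C_hi=219.83.
(200−151)/(219.83−148.27) × (151.71−148.27) + 151 = 49/71.56 × 3.44 + 151 ≈ 153.36 → 153.
Site K: row 115.87–148.26 (AQI 101–150). (150−101)·(144.90−115.87)/(148.26−115.87) + 101 = 49·29.03/32.39 + 101 ≈ 144.92 → 145.
Site F: row 75.18–115.86 (AQI 51–100). (100−51)·(89.79−75.18)/(115.86−75.18) + 51 = 49·14.61/40.68 + 51 ≈ 68.60 → 69.
Site E 200.14: bracket 148.27–219.83 → index 151–200; slope 49/71.56, offset 51.87.
AQI = 151 + 49/71.56·51.87 ≈ 186.52 ⇒ 187.
Site M: 139.84 ∈ [115.87, 148.26] ↔ index [101, 150].
101 + (139.84−115.87)·(150−101)/(148.26−115.87) = 101 + 23.97·49/32.39 ≈ 137.26, so AQI = 137.
AQIs: Site B=153, Site K=145, Site F=69, Site E=187, Site M=137. Sum = 153 + 145 + 69 + 187 + 137 = 691.

691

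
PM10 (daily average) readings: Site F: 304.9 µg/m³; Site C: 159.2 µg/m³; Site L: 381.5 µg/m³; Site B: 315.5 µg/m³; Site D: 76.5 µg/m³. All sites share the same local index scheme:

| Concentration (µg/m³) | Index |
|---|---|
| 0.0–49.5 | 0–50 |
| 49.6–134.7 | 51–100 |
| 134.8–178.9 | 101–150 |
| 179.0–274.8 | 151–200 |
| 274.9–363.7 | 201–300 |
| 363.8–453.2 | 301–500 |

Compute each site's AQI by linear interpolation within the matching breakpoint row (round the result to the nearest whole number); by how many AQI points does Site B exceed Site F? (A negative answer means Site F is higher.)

Site F 304.9: bracket 274.9–363.7 → index 201–300; slope 99/88.8, offset 30.0.
AQI = 201 + 99/88.8·30.0 ≈ 234.45 ⇒ 234.
Site C: 159.2 ∈ [134.8, 178.9] ↔ index [101, 150].
101 + (159.2−134.8)·(150−101)/(178.9−134.8) = 101 + 24.4·49/44.1 ≈ 128.11, so AQI = 128.
Site L: 381.5 ∈ [363.8, 453.2] ↔ index [301, 500].
301 + (381.5−363.8)·(500−301)/(453.2−363.8) = 301 + 17.7·199/89.4 ≈ 340.40, so AQI = 340.
Site B: 315.5 ∈ [274.9, 363.7] ↔ index [201, 300].
201 + (315.5−274.9)·(300−201)/(363.7−274.9) = 201 + 40.6·99/88.8 ≈ 246.26, so AQI = 246.
Site D: 76.5 lies in 49.6–134.7, so I_lo=51, I_hi=100, C_lo=49.6, C_hi=134.7.
(100−51)/(134.7−49.6) × (76.5−49.6) + 51 = 49/85.1 × 26.9 + 51 ≈ 66.49 → 66.
AQIs: Site F=234, Site C=128, Site L=340, Site B=246, Site D=66. Site B (246) − Site F (234) = 12.

12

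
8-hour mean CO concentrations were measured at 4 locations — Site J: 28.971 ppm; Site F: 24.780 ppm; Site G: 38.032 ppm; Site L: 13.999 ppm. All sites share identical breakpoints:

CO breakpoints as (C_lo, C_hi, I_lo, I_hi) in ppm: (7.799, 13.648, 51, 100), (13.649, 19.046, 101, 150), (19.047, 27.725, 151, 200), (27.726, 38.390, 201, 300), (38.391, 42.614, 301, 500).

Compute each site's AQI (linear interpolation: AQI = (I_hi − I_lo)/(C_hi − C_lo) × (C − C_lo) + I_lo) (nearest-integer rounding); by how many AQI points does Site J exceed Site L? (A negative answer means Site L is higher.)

Site J: row 27.726–38.390 (AQI 201–300). (300−201)·(28.971−27.726)/(38.390−27.726) + 201 = 99·1.245/10.664 + 201 ≈ 212.56 → 213.
Site F: 24.780 ∈ [19.047, 27.725] ↔ index [151, 200].
151 + (24.780−19.047)·(200−151)/(27.725−19.047) = 151 + 5.733·49/8.678 ≈ 183.37, so AQI = 183.
Site G: 38.032 lies in 27.726–38.390, so I_lo=201, I_hi=300, C_lo=27.726, C_hi=38.390.
(300−201)/(38.390−27.726) × (38.032−27.726) + 201 = 99/10.664 × 10.306 + 201 ≈ 296.68 → 297.
Site L: 13.999 ∈ [13.649, 19.046] ↔ index [101, 150].
101 + (13.999−13.649)·(150−101)/(19.046−13.649) = 101 + 0.350·49/5.397 ≈ 104.18, so AQI = 104.
AQIs: Site J=213, Site F=183, Site G=297, Site L=104. Site J (213) − Site L (104) = 109.

109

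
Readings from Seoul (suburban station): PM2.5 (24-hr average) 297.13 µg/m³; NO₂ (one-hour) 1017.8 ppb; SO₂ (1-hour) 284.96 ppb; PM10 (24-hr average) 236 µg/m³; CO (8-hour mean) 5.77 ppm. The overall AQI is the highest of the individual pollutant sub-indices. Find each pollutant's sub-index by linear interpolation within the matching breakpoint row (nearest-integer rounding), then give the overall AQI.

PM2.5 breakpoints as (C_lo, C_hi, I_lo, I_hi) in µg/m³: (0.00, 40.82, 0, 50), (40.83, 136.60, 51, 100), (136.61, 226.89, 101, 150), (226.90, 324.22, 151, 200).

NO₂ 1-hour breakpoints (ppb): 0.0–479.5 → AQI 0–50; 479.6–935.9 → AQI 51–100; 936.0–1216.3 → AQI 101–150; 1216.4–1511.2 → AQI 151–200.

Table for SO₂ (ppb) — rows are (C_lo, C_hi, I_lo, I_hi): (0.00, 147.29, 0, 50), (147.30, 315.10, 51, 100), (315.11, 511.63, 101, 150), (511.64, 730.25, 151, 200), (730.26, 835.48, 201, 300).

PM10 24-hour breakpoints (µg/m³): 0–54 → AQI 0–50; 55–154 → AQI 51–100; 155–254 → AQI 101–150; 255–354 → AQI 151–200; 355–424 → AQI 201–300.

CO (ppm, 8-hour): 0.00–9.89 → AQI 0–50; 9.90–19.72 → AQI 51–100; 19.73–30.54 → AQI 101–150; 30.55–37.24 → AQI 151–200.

PM2.5: 297.13 ∈ [226.90, 324.22] ↔ index [151, 200].
151 + (297.13−226.90)·(200−151)/(324.22−226.90) = 151 + 70.23·49/97.32 ≈ 186.36, so AQI = 186.
NO₂ 1017.8: bracket 936.0–1216.3 → index 101–150; slope 49/280.3, offset 81.8.
AQI = 101 + 49/280.3·81.8 ≈ 115.30 ⇒ 115.
SO₂: 284.96 lies in 147.30–315.10, so I_lo=51, I_hi=100, C_lo=147.30, C_hi=315.10.
(100−51)/(315.10−147.30) × (284.96−147.30) + 51 = 49/167.80 × 137.66 + 51 ≈ 91.20 → 91.
PM10: row 155–254 (AQI 101–150). (150−101)·(236−155)/(254−155) + 101 = 49·81/99 + 101 ≈ 141.09 → 141.
CO: row 0.00–9.89 (AQI 0–50). (50−0)·(5.77−0.00)/(9.89−0.00) + 0 = 50·5.77/9.89 + 0 ≈ 29.17 → 29.
Sub-indices: PM2.5→186, NO₂→115, SO₂→91, PM10→141, CO→29. Overall AQI = max = 186; dominant pollutant is PM2.5.
AQI 186: Unhealthy.

186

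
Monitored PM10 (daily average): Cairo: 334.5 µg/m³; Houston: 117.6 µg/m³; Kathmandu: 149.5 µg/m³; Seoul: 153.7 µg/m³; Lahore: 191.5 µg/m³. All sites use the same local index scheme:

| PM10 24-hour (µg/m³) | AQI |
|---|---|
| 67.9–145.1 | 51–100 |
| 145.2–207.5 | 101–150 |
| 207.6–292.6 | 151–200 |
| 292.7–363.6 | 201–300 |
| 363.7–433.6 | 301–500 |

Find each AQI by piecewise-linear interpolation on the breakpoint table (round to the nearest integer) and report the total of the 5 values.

Cairo: 334.5 ∈ [292.7, 363.6] ↔ index [201, 300].
201 + (334.5−292.7)·(300−201)/(363.6−292.7) = 201 + 41.8·99/70.9 ≈ 259.37, so AQI = 259.
Houston: row 67.9–145.1 (AQI 51–100). (100−51)·(117.6−67.9)/(145.1−67.9) + 51 = 49·49.7/77.2 + 51 ≈ 82.55 → 83.
Kathmandu: 149.5 lies in 145.2–207.5, so I_lo=101, I_hi=150, C_lo=145.2, C_hi=207.5.
(150−101)/(207.5−145.2) × (149.5−145.2) + 101 = 49/62.3 × 4.3 + 101 ≈ 104.38 → 104.
Seoul: 153.7 ∈ [145.2, 207.5] ↔ index [101, 150].
101 + (153.7−145.2)·(150−101)/(207.5−145.2) = 101 + 8.5·49/62.3 ≈ 107.69, so AQI = 108.
Lahore: row 145.2–207.5 (AQI 101–150). (150−101)·(191.5−145.2)/(207.5−145.2) + 101 = 49·46.3/62.3 + 101 ≈ 137.42 → 137.
AQIs: Cairo=259, Houston=83, Kathmandu=104, Seoul=108, Lahore=137. Sum = 259 + 83 + 104 + 108 + 137 = 691.

691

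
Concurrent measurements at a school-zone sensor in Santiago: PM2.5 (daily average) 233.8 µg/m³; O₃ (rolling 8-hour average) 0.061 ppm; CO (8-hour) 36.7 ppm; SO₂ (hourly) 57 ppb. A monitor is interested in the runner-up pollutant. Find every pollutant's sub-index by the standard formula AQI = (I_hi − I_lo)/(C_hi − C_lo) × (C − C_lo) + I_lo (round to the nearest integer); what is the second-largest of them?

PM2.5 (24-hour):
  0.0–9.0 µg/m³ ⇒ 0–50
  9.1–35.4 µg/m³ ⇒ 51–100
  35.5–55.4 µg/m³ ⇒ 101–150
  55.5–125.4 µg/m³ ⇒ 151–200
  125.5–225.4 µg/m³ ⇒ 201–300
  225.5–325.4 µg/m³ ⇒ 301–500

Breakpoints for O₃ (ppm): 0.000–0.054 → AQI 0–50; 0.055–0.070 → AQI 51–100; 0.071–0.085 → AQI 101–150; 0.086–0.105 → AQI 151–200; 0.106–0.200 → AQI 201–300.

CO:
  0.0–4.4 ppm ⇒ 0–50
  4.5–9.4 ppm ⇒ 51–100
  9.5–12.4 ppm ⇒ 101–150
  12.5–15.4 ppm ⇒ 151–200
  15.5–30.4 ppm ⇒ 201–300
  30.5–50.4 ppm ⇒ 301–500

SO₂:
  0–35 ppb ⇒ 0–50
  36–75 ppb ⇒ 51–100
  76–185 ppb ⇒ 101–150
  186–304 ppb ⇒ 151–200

318

PM2.5: 233.8 ∈ [225.5, 325.4] ↔ index [301, 500].
301 + (233.8−225.5)·(500−301)/(325.4−225.5) = 301 + 8.3·199/99.9 ≈ 317.53, so AQI = 318.
O₃: row 0.055–0.070 (AQI 51–100). (100−51)·(0.061−0.055)/(0.070−0.055) + 51 = 49·0.006/0.015 + 51 ≈ 70.60 → 71.
CO: 36.7 ∈ [30.5, 50.4] ↔ index [301, 500].
301 + (36.7−30.5)·(500−301)/(50.4−30.5) = 301 + 6.2·199/19.9 ≈ 363.00, so AQI = 363.
SO₂: row 36–75 (AQI 51–100). (100−51)·(57−36)/(75−36) + 51 = 49·21/39 + 51 ≈ 77.38 → 77.
Sub-indices: PM2.5→318, O₃→71, CO→363, SO₂→77. Ranked high→low: 363, 318, 77, 71. Second-highest sub-index = 318.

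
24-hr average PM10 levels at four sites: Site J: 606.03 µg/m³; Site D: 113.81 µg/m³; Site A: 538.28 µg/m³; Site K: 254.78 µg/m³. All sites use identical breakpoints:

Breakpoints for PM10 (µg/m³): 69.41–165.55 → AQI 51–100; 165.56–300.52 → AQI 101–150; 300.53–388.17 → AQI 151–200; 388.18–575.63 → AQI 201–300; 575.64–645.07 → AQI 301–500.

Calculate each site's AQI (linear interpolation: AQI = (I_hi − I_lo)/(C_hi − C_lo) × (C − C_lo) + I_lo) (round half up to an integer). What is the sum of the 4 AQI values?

Site J 606.03: bracket 575.64–645.07 → index 301–500; slope 199/69.43, offset 30.39.
AQI = 301 + 199/69.43·30.39 ≈ 388.10 ⇒ 388.
Site D 113.81: bracket 69.41–165.55 → index 51–100; slope 49/96.14, offset 44.40.
AQI = 51 + 49/96.14·44.40 ≈ 73.63 ⇒ 74.
Site A: 538.28 ∈ [388.18, 575.63] ↔ index [201, 300].
201 + (538.28−388.18)·(300−201)/(575.63−388.18) = 201 + 150.10·99/187.45 ≈ 280.27, so AQI = 280.
Site K: 254.78 ∈ [165.56, 300.52] ↔ index [101, 150].
101 + (254.78−165.56)·(150−101)/(300.52−165.56) = 101 + 89.22·49/134.96 ≈ 133.39, so AQI = 133.
AQIs: Site J=388, Site D=74, Site A=280, Site K=133. Sum = 388 + 74 + 280 + 133 = 875.

875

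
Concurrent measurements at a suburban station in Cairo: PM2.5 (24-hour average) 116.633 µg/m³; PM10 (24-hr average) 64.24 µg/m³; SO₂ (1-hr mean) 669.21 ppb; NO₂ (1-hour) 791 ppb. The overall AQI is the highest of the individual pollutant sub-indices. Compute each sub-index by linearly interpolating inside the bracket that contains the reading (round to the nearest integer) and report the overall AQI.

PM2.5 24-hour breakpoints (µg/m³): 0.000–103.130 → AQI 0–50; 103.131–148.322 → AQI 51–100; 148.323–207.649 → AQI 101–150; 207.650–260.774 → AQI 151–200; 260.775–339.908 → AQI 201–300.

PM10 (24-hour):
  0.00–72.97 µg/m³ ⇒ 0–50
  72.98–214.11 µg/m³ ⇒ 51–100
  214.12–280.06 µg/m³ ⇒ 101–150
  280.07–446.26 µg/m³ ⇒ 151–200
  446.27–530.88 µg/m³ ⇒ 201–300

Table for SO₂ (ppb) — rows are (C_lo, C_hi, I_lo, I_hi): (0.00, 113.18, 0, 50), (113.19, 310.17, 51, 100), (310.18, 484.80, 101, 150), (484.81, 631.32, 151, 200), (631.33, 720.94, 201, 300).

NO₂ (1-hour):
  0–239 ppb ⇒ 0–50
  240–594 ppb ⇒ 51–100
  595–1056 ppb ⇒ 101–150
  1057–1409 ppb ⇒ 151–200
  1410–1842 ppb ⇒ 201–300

PM2.5: 116.633 ∈ [103.131, 148.322] ↔ index [51, 100].
51 + (116.633−103.131)·(100−51)/(148.322−103.131) = 51 + 13.502·49/45.191 ≈ 65.64, so AQI = 66.
PM10: 64.24 lies in 0.00–72.97, so I_lo=0, I_hi=50, C_lo=0.00, C_hi=72.97.
(50−0)/(72.97−0.00) × (64.24−0.00) + 0 = 50/72.97 × 64.24 + 0 ≈ 44.02 → 44.
SO₂: 669.21 ∈ [631.33, 720.94] ↔ index [201, 300].
201 + (669.21−631.33)·(300−201)/(720.94−631.33) = 201 + 37.88·99/89.61 ≈ 242.85, so AQI = 243.
NO₂ 791: bracket 595–1056 → index 101–150; slope 49/461, offset 196.
AQI = 101 + 49/461·196 ≈ 121.83 ⇒ 122.
Sub-indices: PM2.5→66, PM10→44, SO₂→243, NO₂→122. Overall AQI = max = 243; dominant pollutant is SO₂.

243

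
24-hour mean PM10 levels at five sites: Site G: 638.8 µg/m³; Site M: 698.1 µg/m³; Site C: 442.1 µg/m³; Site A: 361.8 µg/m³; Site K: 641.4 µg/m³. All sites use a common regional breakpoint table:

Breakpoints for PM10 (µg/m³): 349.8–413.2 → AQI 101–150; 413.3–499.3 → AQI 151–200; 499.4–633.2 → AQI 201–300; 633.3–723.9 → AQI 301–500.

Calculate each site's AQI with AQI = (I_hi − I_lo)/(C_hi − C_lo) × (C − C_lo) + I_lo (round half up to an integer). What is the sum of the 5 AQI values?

1352

Site G 638.8: bracket 633.3–723.9 → index 301–500; slope 199/90.6, offset 5.5.
AQI = 301 + 199/90.6·5.5 ≈ 313.08 ⇒ 313.
Site M: 698.1 lies in 633.3–723.9, so I_lo=301, I_hi=500, C_lo=633.3, C_hi=723.9.
(500−301)/(723.9−633.3) × (698.1−633.3) + 301 = 199/90.6 × 64.8 + 301 ≈ 443.33 → 443.
Site C: row 413.3–499.3 (AQI 151–200). (200−151)·(442.1−413.3)/(499.3−413.3) + 151 = 49·28.8/86.0 + 151 ≈ 167.41 → 167.
Site A: row 349.8–413.2 (AQI 101–150). (150−101)·(361.8−349.8)/(413.2−349.8) + 101 = 49·12.0/63.4 + 101 ≈ 110.27 → 110.
Site K: 641.4 lies in 633.3–723.9, so I_lo=301, I_hi=500, C_lo=633.3, C_hi=723.9.
(500−301)/(723.9−633.3) × (641.4−633.3) + 301 = 199/90.6 × 8.1 + 301 ≈ 318.79 → 319.
AQIs: Site G=313, Site M=443, Site C=167, Site A=110, Site K=319. Sum = 313 + 443 + 167 + 110 + 319 = 1352.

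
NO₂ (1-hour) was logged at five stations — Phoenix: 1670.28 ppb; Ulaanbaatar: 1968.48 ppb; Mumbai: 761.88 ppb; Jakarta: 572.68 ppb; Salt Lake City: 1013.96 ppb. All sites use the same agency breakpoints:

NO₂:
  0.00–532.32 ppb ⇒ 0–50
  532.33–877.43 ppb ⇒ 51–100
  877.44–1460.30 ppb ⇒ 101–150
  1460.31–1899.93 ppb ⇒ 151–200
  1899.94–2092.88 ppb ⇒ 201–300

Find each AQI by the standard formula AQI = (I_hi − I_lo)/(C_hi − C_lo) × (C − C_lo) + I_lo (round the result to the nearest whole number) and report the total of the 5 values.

663

Phoenix: 1670.28 ∈ [1460.31, 1899.93] ↔ index [151, 200].
151 + (1670.28−1460.31)·(200−151)/(1899.93−1460.31) = 151 + 209.97·49/439.62 ≈ 174.40, so AQI = 174.
Ulaanbaatar: 1968.48 lies in 1899.94–2092.88, so I_lo=201, I_hi=300, C_lo=1899.94, C_hi=2092.88.
(300−201)/(2092.88−1899.94) × (1968.48−1899.94) + 201 = 99/192.94 × 68.54 + 201 ≈ 236.17 → 236.
Mumbai: 761.88 lies in 532.33–877.43, so I_lo=51, I_hi=100, C_lo=532.33, C_hi=877.43.
(100−51)/(877.43−532.33) × (761.88−532.33) + 51 = 49/345.10 × 229.55 + 51 ≈ 83.59 → 84.
Jakarta: 572.68 lies in 532.33–877.43, so I_lo=51, I_hi=100, C_lo=532.33, C_hi=877.43.
(100−51)/(877.43−532.33) × (572.68−532.33) + 51 = 49/345.10 × 40.35 + 51 ≈ 56.73 → 57.
Salt Lake City: 1013.96 lies in 877.44–1460.30, so I_lo=101, I_hi=150, C_lo=877.44, C_hi=1460.30.
(150−101)/(1460.30−877.44) × (1013.96−877.44) + 101 = 49/582.86 × 136.52 + 101 ≈ 112.48 → 112.
AQIs: Phoenix=174, Ulaanbaatar=236, Mumbai=84, Jakarta=57, Salt Lake City=112. Sum = 174 + 236 + 84 + 57 + 112 = 663.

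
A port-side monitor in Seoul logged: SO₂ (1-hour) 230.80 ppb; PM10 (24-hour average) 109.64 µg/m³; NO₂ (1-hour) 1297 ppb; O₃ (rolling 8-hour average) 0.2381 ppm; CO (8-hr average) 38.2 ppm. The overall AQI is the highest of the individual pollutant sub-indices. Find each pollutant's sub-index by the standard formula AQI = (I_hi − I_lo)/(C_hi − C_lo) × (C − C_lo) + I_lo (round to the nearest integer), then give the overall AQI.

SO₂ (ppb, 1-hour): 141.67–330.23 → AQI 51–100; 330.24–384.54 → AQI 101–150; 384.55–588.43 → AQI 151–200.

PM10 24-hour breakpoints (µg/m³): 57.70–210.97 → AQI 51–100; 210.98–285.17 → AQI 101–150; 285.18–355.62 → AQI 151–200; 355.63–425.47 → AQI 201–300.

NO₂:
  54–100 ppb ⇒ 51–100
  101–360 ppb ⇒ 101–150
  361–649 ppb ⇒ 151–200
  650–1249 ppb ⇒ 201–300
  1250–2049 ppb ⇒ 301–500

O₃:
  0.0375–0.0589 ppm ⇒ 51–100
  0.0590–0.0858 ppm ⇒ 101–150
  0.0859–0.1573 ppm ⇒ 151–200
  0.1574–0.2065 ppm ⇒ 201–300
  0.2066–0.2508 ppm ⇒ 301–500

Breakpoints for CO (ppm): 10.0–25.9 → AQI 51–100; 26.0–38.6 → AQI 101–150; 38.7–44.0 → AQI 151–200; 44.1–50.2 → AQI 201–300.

443

SO₂: 230.80 lies in 141.67–330.23, so I_lo=51, I_hi=100, C_lo=141.67, C_hi=330.23.
(100−51)/(330.23−141.67) × (230.80−141.67) + 51 = 49/188.56 × 89.13 + 51 ≈ 74.16 → 74.
PM10: row 57.70–210.97 (AQI 51–100). (100−51)·(109.64−57.70)/(210.97−57.70) + 51 = 49·51.94/153.27 + 51 ≈ 67.61 → 68.
NO₂: 1297 ∈ [1250, 2049] ↔ index [301, 500].
301 + (1297−1250)·(500−301)/(2049−1250) = 301 + 47·199/799 ≈ 312.71, so AQI = 313.
O₃: 0.2381 ∈ [0.2066, 0.2508] ↔ index [301, 500].
301 + (0.2381−0.2066)·(500−301)/(0.2508−0.2066) = 301 + 0.0315·199/0.0442 ≈ 442.82, so AQI = 443.
CO: 38.2 ∈ [26.0, 38.6] ↔ index [101, 150].
101 + (38.2−26.0)·(150−101)/(38.6−26.0) = 101 + 12.2·49/12.6 ≈ 148.44, so AQI = 148.
Sub-indices: SO₂→74, PM10→68, NO₂→313, O₃→443, CO→148. Overall AQI = max = 443; dominant pollutant is O₃.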